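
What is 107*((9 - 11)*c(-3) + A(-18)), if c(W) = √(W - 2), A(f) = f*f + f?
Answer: 32742 - 214*I*√5 ≈ 32742.0 - 478.52*I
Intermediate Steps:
A(f) = f + f² (A(f) = f² + f = f + f²)
c(W) = √(-2 + W)
107*((9 - 11)*c(-3) + A(-18)) = 107*((9 - 11)*√(-2 - 3) - 18*(1 - 18)) = 107*(-2*I*√5 - 18*(-17)) = 107*(-2*I*√5 + 306) = 107*(306 - 2*I*√5) = 32742 - 214*I*√5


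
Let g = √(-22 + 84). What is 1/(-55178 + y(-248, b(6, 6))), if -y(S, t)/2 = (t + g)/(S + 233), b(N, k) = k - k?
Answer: -6207525/342518814326 - 15*√62/342518814326 ≈ -1.8124e-5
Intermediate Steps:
b(N, k) = 0
g = √62 ≈ 7.8740
y(S, t) = -2*(t + √62)/(233 + S) (y(S, t) = -2*(t + √62)/(S + 233) = -2*(t + √62)/(233 + S))
1/(-55178 + y(-248, b(6, 6))) = 1/(-55178 + 2*(-1*0 - √62)/(233 - 248)) = 1/(-55178 + 2*(0 - √62)/(-15)) = 1/(-55178 + 2*(-1/15)*(-√62)) = 1/(-55178 + 2*√62/15)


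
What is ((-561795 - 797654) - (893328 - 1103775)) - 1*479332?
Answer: -1628334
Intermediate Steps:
((-561795 - 797654) - (893328 - 1103775)) - 1*479332 = (-1359449 - 1*(-210447)) - 479332 = (-1359449 + 210447) - 479332 = -1149002 - 479332 = -1628334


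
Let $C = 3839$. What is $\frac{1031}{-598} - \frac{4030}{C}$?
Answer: $- \frac{6367949}{2295722} \approx -2.7738$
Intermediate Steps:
$\frac{1031}{-598} - \frac{4030}{C} = \frac{1031}{-598} - \frac{4030}{3839} = 1031 \left(- \frac{1}{598}\right) - \frac{4030}{3839} = - \frac{1031}{598} - \frac{4030}{3839} = - \frac{6367949}{2295722}$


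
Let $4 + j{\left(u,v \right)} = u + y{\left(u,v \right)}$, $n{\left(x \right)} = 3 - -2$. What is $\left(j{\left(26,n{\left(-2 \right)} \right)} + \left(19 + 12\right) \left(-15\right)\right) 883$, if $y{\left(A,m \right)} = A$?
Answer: $-368211$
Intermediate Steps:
$n{\left(x \right)} = 5$ ($n{\left(x \right)} = 3 + 2 = 5$)
$j{\left(u,v \right)} = -4 + 2 u$ ($j{\left(u,v \right)} = -4 + \left(u + u\right) = -4 + 2 u$)
$\left(j{\left(26,n{\left(-2 \right)} \right)} + \left(19 + 12\right) \left(-15\right)\right) 883 = \left(\left(-4 + 2 \cdot 26\right) + \left(19 + 12\right) \left(-15\right)\right) 883 = \left(\left(-4 + 52\right) + 31 \left(-15\right)\right) 883 = \left(48 - 465\right) 883 = \left(-417\right) 883 = -368211$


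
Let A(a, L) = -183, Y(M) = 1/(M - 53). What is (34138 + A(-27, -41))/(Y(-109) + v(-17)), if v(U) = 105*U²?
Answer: 5500710/4915889 ≈ 1.1190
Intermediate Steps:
Y(M) = 1/(-53 + M)
(34138 + A(-27, -41))/(Y(-109) + v(-17)) = (34138 - 183)/(1/(-53 - 109) + 105*(-17)²) = 33955/(1/(-162) + 105*289) = 33955/(-1/162 + 30345) = 33955/(4915889/162) = 33955*(162/4915889) = 5500710/4915889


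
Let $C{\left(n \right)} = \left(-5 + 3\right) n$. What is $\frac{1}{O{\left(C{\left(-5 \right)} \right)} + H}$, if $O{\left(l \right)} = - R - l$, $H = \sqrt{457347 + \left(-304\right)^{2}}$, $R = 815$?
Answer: $- \frac{825}{130862} - \frac{\sqrt{549763}}{130862} \approx -0.01197$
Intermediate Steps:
$C{\left(n \right)} = - 2 n$
$H = \sqrt{549763}$ ($H = \sqrt{457347 + 92416} = \sqrt{549763} \approx 741.46$)
$O{\left(l \right)} = -815 - l$ ($O{\left(l \right)} = \left(-1\right) 815 - l = -815 - l$)
$\frac{1}{O{\left(C{\left(-5 \right)} \right)} + H} = \frac{1}{\left(-815 - \left(-2\right) \left(-5\right)\right) + \sqrt{549763}} = \frac{1}{\left(-815 - 10\right) + \sqrt{549763}} = \frac{1}{-825 + \sqrt{549763}}$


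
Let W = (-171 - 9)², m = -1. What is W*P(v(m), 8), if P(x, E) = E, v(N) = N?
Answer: 259200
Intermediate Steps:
W = 32400 (W = (-180)² = 32400)
W*P(v(m), 8) = 32400*8 = 259200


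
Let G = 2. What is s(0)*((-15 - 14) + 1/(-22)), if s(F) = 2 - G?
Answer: 0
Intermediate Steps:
s(F) = 0 (s(F) = 2 - 1*2 = 2 - 2 = 0)
s(0)*((-15 - 14) + 1/(-22)) = 0*((-15 - 14) + 1/(-22)) = 0*(-29 + 1*(-1/22)) = 0*(-29 - 1/22) = 0*(-639/22) = 0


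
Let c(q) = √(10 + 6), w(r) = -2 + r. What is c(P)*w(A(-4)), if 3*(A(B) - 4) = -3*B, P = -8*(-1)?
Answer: 24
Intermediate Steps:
P = 8
A(B) = 4 - B (A(B) = 4 + (-3*B)/3 = 4 - B)
c(q) = 4 (c(q) = √16 = 4)
c(P)*w(A(-4)) = 4*(-2 + (4 - 1*(-4))) = 4*(-2 + (4 + 4)) = 4*(-2 + 8) = 4*6 = 24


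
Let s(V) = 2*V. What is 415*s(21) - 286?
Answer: 17144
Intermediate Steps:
415*s(21) - 286 = 415*(2*21) - 286 = 415*42 - 286 = 17430 - 286 = 17144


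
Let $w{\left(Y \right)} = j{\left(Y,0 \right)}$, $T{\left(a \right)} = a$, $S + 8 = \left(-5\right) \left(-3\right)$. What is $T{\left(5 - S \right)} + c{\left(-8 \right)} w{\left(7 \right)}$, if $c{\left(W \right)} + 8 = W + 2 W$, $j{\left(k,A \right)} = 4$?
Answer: $-130$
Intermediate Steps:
$S = 7$ ($S = -8 - -15 = -8 + 15 = 7$)
$c{\left(W \right)} = -8 + 3 W$ ($c{\left(W \right)} = -8 + \left(W + 2 W\right) = -8 + 3 W$)
$w{\left(Y \right)} = 4$
$T{\left(5 - S \right)} + c{\left(-8 \right)} w{\left(7 \right)} = \left(5 - 7\right) + \left(-8 + 3 \left(-8\right)\right) 4 = \left(5 - 7\right) + \left(-8 - 24\right) 4 = -2 - 128 = -130$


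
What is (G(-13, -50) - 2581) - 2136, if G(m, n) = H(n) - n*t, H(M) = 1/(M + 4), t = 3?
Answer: -210083/46 ≈ -4567.0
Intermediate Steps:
H(M) = 1/(4 + M)
G(m, n) = 1/(4 + n) - 3*n (G(m, n) = 1/(4 + n) - n*3 = 1/(4 + n) - 3*n)
(G(-13, -50) - 2581) - 2136 = ((1 - 3*(-50)*(4 - 50))/(4 - 50) - 2581) - 2136 = ((1 - 3*(-50)*(-46))/(-46) - 2581) - 2136 = (-(1 - 6900)/46 - 2581) - 2136 = (-1/46*(-6899) - 2581) - 2136 = (6899/46 - 2581) - 2136 = -111827/46 - 2136 = -210083/46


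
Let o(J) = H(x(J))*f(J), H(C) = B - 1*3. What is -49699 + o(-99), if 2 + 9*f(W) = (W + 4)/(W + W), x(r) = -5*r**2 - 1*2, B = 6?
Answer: -29521507/594 ≈ -49700.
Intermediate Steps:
x(r) = -2 - 5*r**2 (x(r) = -5*r**2 - 2 = -2 - 5*r**2)
H(C) = 3 (H(C) = 6 - 1*3 = 6 - 3 = 3)
f(W) = -2/9 + (4 + W)/(18*W) (f(W) = -2/9 + ((W + 4)/(W + W))/9 = -2/9 + ((4 + W)/((2*W)))/9 = -2/9 + ((4 + W)*(1/(2*W)))/9 = -2/9 + ((4 + W)/(2*W))/9 = -2/9 + (4 + W)/(18*W))
o(J) = (4 - 3*J)/(6*J) (o(J) = 3*((4 - 3*J)/(18*J)) = (4 - 3*J)/(6*J))
-49699 + o(-99) = -49699 + (1/6)*(4 - 3*(-99))/(-99) = -49699 + (1/6)*(-1/99)*(4 + 297) = -49699 + (1/6)*(-1/99)*301 = -49699 - 301/594 = -29521507/594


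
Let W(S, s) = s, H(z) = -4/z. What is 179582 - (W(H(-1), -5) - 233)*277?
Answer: 245508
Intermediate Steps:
179582 - (W(H(-1), -5) - 233)*277 = 179582 - (-5 - 233)*277 = 179582 - (-238)*277 = 179582 - 1*(-65926) = 179582 + 65926 = 245508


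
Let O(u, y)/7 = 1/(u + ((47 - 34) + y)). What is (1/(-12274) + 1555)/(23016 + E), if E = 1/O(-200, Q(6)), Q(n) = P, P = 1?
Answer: 44534161/658401908 ≈ 0.067640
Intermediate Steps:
Q(n) = 1
O(u, y) = 7/(13 + u + y) (O(u, y) = 7/(u + ((47 - 34) + y)) = 7/(u + (13 + y)) = 7/(13 + u + y))
E = -186/7 (E = 1/(7/(13 - 200 + 1)) = 1/(7/(-186)) = 1/(7*(-1/186)) = 1/(-7/186) = -186/7 ≈ -26.571)
(1/(-12274) + 1555)/(23016 + E) = (1/(-12274) + 1555)/(23016 - 186/7) = (-1/12274 + 1555)/(160926/7) = (19086069/12274)*(7/160926) = 44534161/658401908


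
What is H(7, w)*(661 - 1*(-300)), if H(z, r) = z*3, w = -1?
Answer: 20181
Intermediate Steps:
H(z, r) = 3*z
H(7, w)*(661 - 1*(-300)) = (3*7)*(661 - 1*(-300)) = 21*(661 + 300) = 21*961 = 20181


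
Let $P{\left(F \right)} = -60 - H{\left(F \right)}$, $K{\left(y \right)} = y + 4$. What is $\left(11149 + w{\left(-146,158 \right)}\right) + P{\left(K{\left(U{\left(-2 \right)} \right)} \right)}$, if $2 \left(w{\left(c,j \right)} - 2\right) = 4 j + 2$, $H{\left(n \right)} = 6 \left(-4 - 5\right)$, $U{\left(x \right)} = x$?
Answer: $11462$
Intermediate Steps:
$H{\left(n \right)} = -54$ ($H{\left(n \right)} = 6 \left(-9\right) = -54$)
$K{\left(y \right)} = 4 + y$
$P{\left(F \right)} = -6$ ($P{\left(F \right)} = -60 - -54 = -60 + 54 = -6$)
$w{\left(c,j \right)} = 3 + 2 j$ ($w{\left(c,j \right)} = 2 + \frac{4 j + 2}{2} = 2 + \frac{2 + 4 j}{2} = 2 + \left(1 + 2 j\right) = 3 + 2 j$)
$\left(11149 + w{\left(-146,158 \right)}\right) + P{\left(K{\left(U{\left(-2 \right)} \right)} \right)} = \left(11149 + \left(3 + 2 \cdot 158\right)\right) - 6 = \left(11149 + \left(3 + 316\right)\right) - 6 = \left(11149 + 319\right) - 6 = 11468 - 6 = 11462$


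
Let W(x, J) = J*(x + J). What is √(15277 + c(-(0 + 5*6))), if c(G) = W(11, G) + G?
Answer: √15817 ≈ 125.77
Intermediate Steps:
W(x, J) = J*(J + x)
c(G) = G + G*(11 + G) (c(G) = G*(G + 11) + G = G*(11 + G) + G = G + G*(11 + G))
√(15277 + c(-(0 + 5*6))) = √(15277 + (-(0 + 5*6))*(12 - (0 + 5*6))) = √(15277 + (-(0 + 30))*(12 - (0 + 30))) = √(15277 + (-1*30)*(12 - 1*30)) = √(15277 - 30*(12 - 30)) = √(15277 - 30*(-18)) = √(15277 + 540) = √15817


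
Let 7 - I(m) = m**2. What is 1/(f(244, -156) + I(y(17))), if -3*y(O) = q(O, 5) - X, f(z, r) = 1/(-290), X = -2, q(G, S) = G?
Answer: -2610/86429 ≈ -0.030198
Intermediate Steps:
f(z, r) = -1/290
y(O) = -2/3 - O/3 (y(O) = -(O - 1*(-2))/3 = -(O + 2)/3 = -(2 + O)/3 = -2/3 - O/3)
I(m) = 7 - m**2
1/(f(244, -156) + I(y(17))) = 1/(-1/290 + (7 - (-2/3 - 1/3*17)**2)) = 1/(-1/290 + (7 - (-2/3 - 17/3)**2)) = 1/(-1/290 + (7 - (-19/3)**2)) = 1/(-1/290 + (7 - 1*361/9)) = 1/(-1/290 + (7 - 361/9)) = 1/(-1/290 - 298/9) = 1/(-86429/2610) = -2610/86429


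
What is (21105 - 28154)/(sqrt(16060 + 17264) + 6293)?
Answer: -44359357/39568525 + 14098*sqrt(8331)/39568525 ≈ -1.0886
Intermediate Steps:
(21105 - 28154)/(sqrt(16060 + 17264) + 6293) = -7049/(sqrt(33324) + 6293) = -7049/(2*sqrt(8331) + 6293) = -7049/(6293 + 2*sqrt(8331))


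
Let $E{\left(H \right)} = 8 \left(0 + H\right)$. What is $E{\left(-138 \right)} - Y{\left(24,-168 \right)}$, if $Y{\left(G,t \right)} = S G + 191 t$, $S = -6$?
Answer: $31128$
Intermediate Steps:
$Y{\left(G,t \right)} = - 6 G + 191 t$
$E{\left(H \right)} = 8 H$
$E{\left(-138 \right)} - Y{\left(24,-168 \right)} = 8 \left(-138\right) - \left(\left(-6\right) 24 + 191 \left(-168\right)\right) = -1104 - \left(-144 - 32088\right) = -1104 - -32232 = -1104 + 32232 = 31128$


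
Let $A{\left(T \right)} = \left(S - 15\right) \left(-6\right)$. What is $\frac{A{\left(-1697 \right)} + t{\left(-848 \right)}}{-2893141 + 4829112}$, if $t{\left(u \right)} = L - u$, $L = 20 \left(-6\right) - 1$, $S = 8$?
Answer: $\frac{769}{1935971} \approx 0.00039722$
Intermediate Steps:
$L = -121$ ($L = -120 - 1 = -121$)
$A{\left(T \right)} = 42$ ($A{\left(T \right)} = \left(8 - 15\right) \left(-6\right) = \left(-7\right) \left(-6\right) = 42$)
$t{\left(u \right)} = -121 - u$
$\frac{A{\left(-1697 \right)} + t{\left(-848 \right)}}{-2893141 + 4829112} = \frac{42 - -727}{-2893141 + 4829112} = \frac{42 + \left(-121 + 848\right)}{1935971} = \left(42 + 727\right) \frac{1}{1935971} = 769 \cdot \frac{1}{1935971} = \frac{769}{1935971}$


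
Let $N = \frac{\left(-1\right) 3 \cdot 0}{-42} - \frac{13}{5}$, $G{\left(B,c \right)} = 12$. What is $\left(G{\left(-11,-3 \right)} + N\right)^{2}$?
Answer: $\frac{2209}{25} \approx 88.36$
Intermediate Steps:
$N = - \frac{13}{5}$ ($N = \left(-3\right) 0 \left(- \frac{1}{42}\right) - \frac{13}{5} = 0 \left(- \frac{1}{42}\right) - \frac{13}{5} = 0 - \frac{13}{5} = - \frac{13}{5} \approx -2.6$)
$\left(G{\left(-11,-3 \right)} + N\right)^{2} = \left(12 - \frac{13}{5}\right)^{2} = \left(\frac{47}{5}\right)^{2} = \frac{2209}{25}$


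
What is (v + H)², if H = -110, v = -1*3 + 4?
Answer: 11881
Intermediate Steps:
v = 1 (v = -3 + 4 = 1)
(v + H)² = (1 - 110)² = (-109)² = 11881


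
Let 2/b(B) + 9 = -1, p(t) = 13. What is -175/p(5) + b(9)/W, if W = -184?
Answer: -160987/11960 ≈ -13.460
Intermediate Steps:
b(B) = -1/5 (b(B) = 2/(-9 - 1) = 2/(-10) = 2*(-1/10) = -1/5)
-175/p(5) + b(9)/W = -175/13 - 1/5/(-184) = -175*1/13 - 1/5*(-1/184) = -175/13 + 1/920 = -160987/11960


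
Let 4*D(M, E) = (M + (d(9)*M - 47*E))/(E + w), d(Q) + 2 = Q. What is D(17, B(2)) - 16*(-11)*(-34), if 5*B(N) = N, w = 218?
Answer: -13068763/2184 ≈ -5983.9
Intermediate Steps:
B(N) = N/5
d(Q) = -2 + Q
D(M, E) = (-47*E + 8*M)/(4*(218 + E)) (D(M, E) = ((M + ((-2 + 9)*M - 47*E))/(E + 218))/4 = ((M + (7*M - 47*E))/(218 + E))/4 = ((M + (-47*E + 7*M))/(218 + E))/4 = ((-47*E + 8*M)/(218 + E))/4 = (-47*E + 8*M)/(4*(218 + E)))
D(17, B(2)) - 16*(-11)*(-34) = (-47*2/5 + 8*17)/(4*(218 + (⅕)*2)) - 16*(-11)*(-34) = (-47*⅖ + 136)/(4*(218 + ⅖)) - (-176)*(-34) = (-94/5 + 136)/(4*(1092/5)) - 1*5984 = (¼)*(5/1092)*(586/5) - 5984 = 293/2184 - 5984 = -13068763/2184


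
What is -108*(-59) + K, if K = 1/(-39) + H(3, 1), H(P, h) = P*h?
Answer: 248624/39 ≈ 6375.0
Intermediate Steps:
K = 116/39 (K = 1/(-39) + 3*1 = -1/39 + 3 = 116/39 ≈ 2.9744)
-108*(-59) + K = -108*(-59) + 116/39 = 6372 + 116/39 = 248624/39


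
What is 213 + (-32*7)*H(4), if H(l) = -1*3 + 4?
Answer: -11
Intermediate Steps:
H(l) = 1 (H(l) = -3 + 4 = 1)
213 + (-32*7)*H(4) = 213 - 32*7*1 = 213 - 224*1 = 213 - 224 = -11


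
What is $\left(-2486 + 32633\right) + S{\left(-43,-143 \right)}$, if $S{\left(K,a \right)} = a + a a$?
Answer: $50453$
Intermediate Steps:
$S{\left(K,a \right)} = a + a^{2}$
$\left(-2486 + 32633\right) + S{\left(-43,-143 \right)} = \left(-2486 + 32633\right) - 143 \left(1 - 143\right) = 30147 - -20306 = 30147 + 20306 = 50453$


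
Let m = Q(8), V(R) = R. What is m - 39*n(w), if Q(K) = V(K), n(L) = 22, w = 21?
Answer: -850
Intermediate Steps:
Q(K) = K
m = 8
m - 39*n(w) = 8 - 39*22 = 8 - 858 = -850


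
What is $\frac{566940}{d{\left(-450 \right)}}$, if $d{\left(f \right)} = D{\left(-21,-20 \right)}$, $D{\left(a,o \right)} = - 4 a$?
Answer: $\frac{47245}{7} \approx 6749.3$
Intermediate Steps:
$d{\left(f \right)} = 84$ ($d{\left(f \right)} = \left(-4\right) \left(-21\right) = 84$)
$\frac{566940}{d{\left(-450 \right)}} = \frac{566940}{84} = 566940 \cdot \frac{1}{84} = \frac{47245}{7}$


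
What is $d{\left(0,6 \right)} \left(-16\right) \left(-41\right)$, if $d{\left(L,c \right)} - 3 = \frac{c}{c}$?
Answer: $2624$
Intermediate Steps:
$d{\left(L,c \right)} = 4$ ($d{\left(L,c \right)} = 3 + \frac{c}{c} = 3 + 1 = 4$)
$d{\left(0,6 \right)} \left(-16\right) \left(-41\right) = 4 \left(-16\right) \left(-41\right) = \left(-64\right) \left(-41\right) = 2624$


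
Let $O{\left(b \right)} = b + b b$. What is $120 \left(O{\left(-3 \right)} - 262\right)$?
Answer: $-30720$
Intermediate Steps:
$O{\left(b \right)} = b + b^{2}$
$120 \left(O{\left(-3 \right)} - 262\right) = 120 \left(- 3 \left(1 - 3\right) - 262\right) = 120 \left(\left(-3\right) \left(-2\right) - 262\right) = 120 \left(6 - 262\right) = 120 \left(-256\right) = -30720$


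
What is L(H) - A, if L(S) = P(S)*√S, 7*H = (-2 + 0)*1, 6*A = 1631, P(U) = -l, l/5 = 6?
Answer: -1631/6 - 30*I*√14/7 ≈ -271.83 - 16.036*I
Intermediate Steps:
l = 30 (l = 5*6 = 30)
P(U) = -30 (P(U) = -1*30 = -30)
A = 1631/6 (A = (⅙)*1631 = 1631/6 ≈ 271.83)
H = -2/7 (H = ((-2 + 0)*1)/7 = (-2*1)/7 = (⅐)*(-2) = -2/7 ≈ -0.28571)
L(S) = -30*√S
L(H) - A = -30*I*√14/7 - 1*1631/6 = -30*I*√14/7 - 1631/6 = -1631/6 - 30*I*√14/7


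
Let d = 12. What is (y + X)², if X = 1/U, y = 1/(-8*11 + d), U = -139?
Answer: 46225/111598096 ≈ 0.00041421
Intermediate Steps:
y = -1/76 (y = 1/(-8*11 + 12) = 1/(-88 + 12) = 1/(-76) = -1/76 ≈ -0.013158)
X = -1/139 (X = 1/(-139) = -1/139 ≈ -0.0071942)
(y + X)² = (-1/76 - 1/139)² = (-215/10564)² = 46225/111598096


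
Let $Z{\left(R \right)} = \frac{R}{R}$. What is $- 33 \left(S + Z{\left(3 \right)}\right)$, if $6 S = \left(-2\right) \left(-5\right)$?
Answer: $-88$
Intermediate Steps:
$S = \frac{5}{3}$ ($S = \frac{\left(-2\right) \left(-5\right)}{6} = \frac{1}{6} \cdot 10 = \frac{5}{3} \approx 1.6667$)
$Z{\left(R \right)} = 1$
$- 33 \left(S + Z{\left(3 \right)}\right) = - 33 \left(\frac{5}{3} + 1\right) = \left(-33\right) \frac{8}{3} = -88$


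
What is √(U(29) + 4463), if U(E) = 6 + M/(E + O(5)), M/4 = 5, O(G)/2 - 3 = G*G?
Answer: √1291609/17 ≈ 66.852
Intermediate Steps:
O(G) = 6 + 2*G² (O(G) = 6 + 2*(G*G) = 6 + 2*G²)
M = 20 (M = 4*5 = 20)
U(E) = 6 + 20/(56 + E) (U(E) = 6 + 20/(E + (6 + 2*5²)) = 6 + 20/(E + (6 + 2*25)) = 6 + 20/(E + (6 + 50)) = 6 + 20/(E + 56) = 6 + 20/(56 + E))
√(U(29) + 4463) = √(2*(178 + 3*29)/(56 + 29) + 4463) = √(2*(178 + 87)/85 + 4463) = √(2*(1/85)*265 + 4463) = √(106/17 + 4463) = √(75977/17) = √1291609/17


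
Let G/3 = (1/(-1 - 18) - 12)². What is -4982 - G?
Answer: -1955825/361 ≈ -5417.8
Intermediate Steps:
G = 157323/361 (G = 3*(1/(-1 - 18) - 12)² = 3*(1/(-19) - 12)² = 3*(-1/19 - 12)² = 3*(-229/19)² = 3*(52441/361) = 157323/361 ≈ 435.80)
-4982 - G = -4982 - 1*157323/361 = -4982 - 157323/361 = -1955825/361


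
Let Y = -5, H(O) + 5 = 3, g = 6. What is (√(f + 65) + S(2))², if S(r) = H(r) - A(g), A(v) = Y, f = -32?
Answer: (3 + √33)² ≈ 76.467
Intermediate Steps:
H(O) = -2 (H(O) = -5 + 3 = -2)
A(v) = -5
S(r) = 3 (S(r) = -2 - 1*(-5) = -2 + 5 = 3)
(√(f + 65) + S(2))² = (√(-32 + 65) + 3)² = (√33 + 3)² = (3 + √33)²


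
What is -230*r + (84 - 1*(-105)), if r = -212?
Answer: 48949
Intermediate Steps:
-230*r + (84 - 1*(-105)) = -230*(-212) + (84 - 1*(-105)) = 48760 + (84 + 105) = 48760 + 189 = 48949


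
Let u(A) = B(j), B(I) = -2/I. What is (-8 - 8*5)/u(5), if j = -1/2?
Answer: -12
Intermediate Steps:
j = -½ (j = -1*½ = -½ ≈ -0.50000)
u(A) = 4 (u(A) = -2/(-½) = -2*(-2) = 4)
(-8 - 8*5)/u(5) = (-8 - 8*5)/4 = (-8 - 40)*(¼) = -48*¼ = -12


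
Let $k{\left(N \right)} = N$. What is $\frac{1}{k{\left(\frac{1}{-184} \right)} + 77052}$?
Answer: $\frac{184}{14177567} \approx 1.2978 \cdot 10^{-5}$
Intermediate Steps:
$\frac{1}{k{\left(\frac{1}{-184} \right)} + 77052} = \frac{1}{\frac{1}{-184} + 77052} = \frac{1}{- \frac{1}{184} + 77052} = \frac{1}{\frac{14177567}{184}} = \frac{184}{14177567}$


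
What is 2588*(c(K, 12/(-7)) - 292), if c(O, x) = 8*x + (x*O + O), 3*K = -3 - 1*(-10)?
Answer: -16705540/21 ≈ -7.9550e+5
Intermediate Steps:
K = 7/3 (K = (-3 - 1*(-10))/3 = (-3 + 10)/3 = (1/3)*7 = 7/3 ≈ 2.3333)
c(O, x) = O + 8*x + O*x (c(O, x) = 8*x + (O*x + O) = 8*x + (O + O*x) = O + 8*x + O*x)
2588*(c(K, 12/(-7)) - 292) = 2588*((7/3 + 8*(12/(-7)) + 7*(12/(-7))/3) - 292) = 2588*((7/3 + 8*(12*(-1/7)) + 7*(12*(-1/7))/3) - 292) = 2588*((7/3 + 8*(-12/7) + (7/3)*(-12/7)) - 292) = 2588*((7/3 - 96/7 - 4) - 292) = 2588*(-323/21 - 292) = 2588*(-6455/21) = -16705540/21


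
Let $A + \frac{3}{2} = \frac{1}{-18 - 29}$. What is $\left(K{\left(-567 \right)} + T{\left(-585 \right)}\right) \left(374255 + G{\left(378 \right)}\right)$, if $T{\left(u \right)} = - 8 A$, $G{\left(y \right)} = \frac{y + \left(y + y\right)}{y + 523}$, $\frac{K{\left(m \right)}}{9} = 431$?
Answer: $\frac{61669716124765}{42347} \approx 1.4563 \cdot 10^{9}$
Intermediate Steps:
$K{\left(m \right)} = 3879$ ($K{\left(m \right)} = 9 \cdot 431 = 3879$)
$A = - \frac{143}{94}$ ($A = - \frac{3}{2} + \frac{1}{-18 - 29} = - \frac{3}{2} + \frac{1}{-47} = - \frac{3}{2} - \frac{1}{47} = - \frac{143}{94} \approx -1.5213$)
$G{\left(y \right)} = \frac{3 y}{523 + y}$ ($G{\left(y \right)} = \frac{y + 2 y}{523 + y} = \frac{3 y}{523 + y}$)
$T{\left(u \right)} = \frac{572}{47}$ ($T{\left(u \right)} = \left(-8\right) \left(- \frac{143}{94}\right) = \frac{572}{47}$)
$\left(K{\left(-567 \right)} + T{\left(-585 \right)}\right) \left(374255 + G{\left(378 \right)}\right) = \left(3879 + \frac{572}{47}\right) \left(374255 + 3 \cdot 378 \frac{1}{523 + 378}\right) = \frac{182885 \left(374255 + 3 \cdot 378 \cdot \frac{1}{901}\right)}{47} = \frac{182885 \left(374255 + \frac{1134}{901}\right)}{47} = \frac{182885}{47} \cdot \frac{337204889}{901} = \frac{61669716124765}{42347}$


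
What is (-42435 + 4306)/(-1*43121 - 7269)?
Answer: 38129/50390 ≈ 0.75668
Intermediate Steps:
(-42435 + 4306)/(-1*43121 - 7269) = -38129/(-43121 - 7269) = -38129/(-50390) = -38129*(-1/50390) = 38129/50390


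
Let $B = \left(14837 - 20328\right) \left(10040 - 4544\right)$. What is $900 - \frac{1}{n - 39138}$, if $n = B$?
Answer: $\frac{27195906601}{30217674} \approx 900.0$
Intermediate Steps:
$B = -30178536$ ($B = \left(-5491\right) 5496 = -30178536$)
$n = -30178536$
$900 - \frac{1}{n - 39138} = 900 - \frac{1}{-30178536 - 39138} = 900 - \frac{1}{-30217674} = 900 - - \frac{1}{30217674} = 900 + \frac{1}{30217674} = \frac{27195906601}{30217674}$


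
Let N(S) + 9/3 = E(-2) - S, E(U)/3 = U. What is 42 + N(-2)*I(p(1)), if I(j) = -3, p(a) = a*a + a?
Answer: 63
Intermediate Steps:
E(U) = 3*U
N(S) = -9 - S (N(S) = -3 + (3*(-2) - S) = -3 + (-6 - S) = -9 - S)
p(a) = a + a² (p(a) = a² + a = a + a²)
42 + N(-2)*I(p(1)) = 42 + (-9 - 1*(-2))*(-3) = 42 + (-9 + 2)*(-3) = 42 - 7*(-3) = 42 + 21 = 63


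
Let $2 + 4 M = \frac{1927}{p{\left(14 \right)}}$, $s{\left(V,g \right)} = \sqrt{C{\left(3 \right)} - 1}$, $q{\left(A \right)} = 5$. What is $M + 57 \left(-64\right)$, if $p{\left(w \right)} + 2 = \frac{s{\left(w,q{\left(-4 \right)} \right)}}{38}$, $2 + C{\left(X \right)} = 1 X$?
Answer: $- \frac{31115}{8} \approx -3889.4$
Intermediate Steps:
$C{\left(X \right)} = -2 + X$ ($C{\left(X \right)} = -2 + 1 X = -2 + X$)
$s{\left(V,g \right)} = 0$ ($s{\left(V,g \right)} = \sqrt{\left(-2 + 3\right) - 1} = \sqrt{1 - 1} = \sqrt{0} = 0$)
$p{\left(w \right)} = -2$ ($p{\left(w \right)} = -2 + \frac{0}{38} = -2 + 0 \cdot \frac{1}{38} = -2 + 0 = -2$)
$M = - \frac{1931}{8}$ ($M = - \frac{1}{2} + \frac{1927 \frac{1}{-2}}{4} = - \frac{1}{2} + \frac{1927 \left(- \frac{1}{2}\right)}{4} = - \frac{1}{2} + \frac{1}{4} \left(- \frac{1927}{2}\right) = - \frac{1}{2} - \frac{1927}{8} = - \frac{1931}{8} \approx -241.38$)
$M + 57 \left(-64\right) = - \frac{1931}{8} + 57 \left(-64\right) = - \frac{1931}{8} - 3648 = - \frac{31115}{8}$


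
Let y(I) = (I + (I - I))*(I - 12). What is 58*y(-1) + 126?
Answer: 880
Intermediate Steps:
y(I) = I*(-12 + I) (y(I) = (I + 0)*(-12 + I) = I*(-12 + I))
58*y(-1) + 126 = 58*(-(-12 - 1)) + 126 = 58*(-1*(-13)) + 126 = 58*13 + 126 = 754 + 126 = 880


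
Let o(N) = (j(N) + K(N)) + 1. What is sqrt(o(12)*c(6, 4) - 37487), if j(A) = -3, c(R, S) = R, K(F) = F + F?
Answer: I*sqrt(37355) ≈ 193.27*I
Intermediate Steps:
K(F) = 2*F
o(N) = -2 + 2*N (o(N) = (-3 + 2*N) + 1 = -2 + 2*N)
sqrt(o(12)*c(6, 4) - 37487) = sqrt((-2 + 2*12)*6 - 37487) = sqrt((-2 + 24)*6 - 37487) = sqrt(22*6 - 37487) = sqrt(132 - 37487) = sqrt(-37355) = I*sqrt(37355)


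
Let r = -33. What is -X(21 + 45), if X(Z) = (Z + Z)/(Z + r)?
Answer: -4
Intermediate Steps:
X(Z) = 2*Z/(-33 + Z) (X(Z) = (Z + Z)/(Z - 33) = (2*Z)/(-33 + Z) = 2*Z/(-33 + Z))
-X(21 + 45) = -2*(21 + 45)/(-33 + (21 + 45)) = -2*66/(-33 + 66) = -2*66/33 = -1*4 = -4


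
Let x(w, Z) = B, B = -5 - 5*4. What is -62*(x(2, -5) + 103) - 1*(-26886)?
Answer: 22050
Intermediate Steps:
B = -25 (B = -5 - 20 = -25)
x(w, Z) = -25
-62*(x(2, -5) + 103) - 1*(-26886) = -62*(-25 + 103) - 1*(-26886) = -62*78 + 26886 = -4836 + 26886 = 22050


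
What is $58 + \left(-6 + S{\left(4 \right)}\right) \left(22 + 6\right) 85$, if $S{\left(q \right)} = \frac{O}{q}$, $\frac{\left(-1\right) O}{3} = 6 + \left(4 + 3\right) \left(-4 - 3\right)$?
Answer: $62533$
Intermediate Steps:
$O = 129$ ($O = - 3 \left(6 + \left(4 + 3\right) \left(-4 - 3\right)\right) = - 3 \left(6 + 7 \left(-7\right)\right) = - 3 \left(6 - 49\right) = \left(-3\right) \left(-43\right) = 129$)
$S{\left(q \right)} = \frac{129}{q}$
$58 + \left(-6 + S{\left(4 \right)}\right) \left(22 + 6\right) 85 = 58 + \left(-6 + \frac{129}{4}\right) \left(22 + 6\right) 85 = 58 + \left(-6 + 129 \cdot \frac{1}{4}\right) 28 \cdot 85 = 58 + \left(-6 + \frac{129}{4}\right) 28 \cdot 85 = 58 + \frac{105}{4} \cdot 28 \cdot 85 = 58 + 735 \cdot 85 = 58 + 62475 = 62533$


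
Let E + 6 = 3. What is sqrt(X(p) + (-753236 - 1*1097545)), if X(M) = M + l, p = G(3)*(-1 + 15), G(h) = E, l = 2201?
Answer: I*sqrt(1848622) ≈ 1359.6*I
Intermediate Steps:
E = -3 (E = -6 + 3 = -3)
G(h) = -3
p = -42 (p = -3*(-1 + 15) = -3*14 = -42)
X(M) = 2201 + M (X(M) = M + 2201 = 2201 + M)
sqrt(X(p) + (-753236 - 1*1097545)) = sqrt((2201 - 42) + (-753236 - 1*1097545)) = sqrt(2159 + (-753236 - 1097545)) = sqrt(2159 - 1850781) = sqrt(-1848622) = I*sqrt(1848622)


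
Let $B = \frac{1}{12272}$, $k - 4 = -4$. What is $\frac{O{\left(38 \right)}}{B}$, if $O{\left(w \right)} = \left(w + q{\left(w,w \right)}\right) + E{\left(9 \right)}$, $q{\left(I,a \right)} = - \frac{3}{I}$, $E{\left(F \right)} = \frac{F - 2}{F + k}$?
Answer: $\frac{81209960}{171} \approx 4.7491 \cdot 10^{5}$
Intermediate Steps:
$k = 0$ ($k = 4 - 4 = 0$)
$E{\left(F \right)} = \frac{-2 + F}{F}$ ($E{\left(F \right)} = \frac{F - 2}{F + 0} = \frac{-2 + F}{F}$)
$O{\left(w \right)} = \frac{7}{9} + w - \frac{3}{w}$ ($O{\left(w \right)} = \left(w - \frac{3}{w}\right) + \frac{-2 + 9}{9} = \left(w - \frac{3}{w}\right) + \frac{1}{9} \cdot 7 = \left(w - \frac{3}{w}\right) + \frac{7}{9} = \frac{7}{9} + w - \frac{3}{w}$)
$B = \frac{1}{12272} \approx 8.1486 \cdot 10^{-5}$
$\frac{O{\left(38 \right)}}{B} = \left(\frac{7}{9} + 38 - \frac{3}{38}\right) \frac{1}{\frac{1}{12272}} = \left(\frac{7}{9} + 38 - \frac{3}{38}\right) 12272 = \frac{13235}{342} \cdot 12272 = \frac{81209960}{171}$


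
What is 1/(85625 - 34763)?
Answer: 1/50862 ≈ 1.9661e-5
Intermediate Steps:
1/(85625 - 34763) = 1/50862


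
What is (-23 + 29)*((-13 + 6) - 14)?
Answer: -126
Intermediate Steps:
(-23 + 29)*((-13 + 6) - 14) = 6*(-7 - 14) = 6*(-21) = -126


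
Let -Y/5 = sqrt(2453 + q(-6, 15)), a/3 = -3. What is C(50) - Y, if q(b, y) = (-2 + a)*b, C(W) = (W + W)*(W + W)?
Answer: 10000 + 5*sqrt(2519) ≈ 10251.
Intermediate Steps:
a = -9 (a = 3*(-3) = -9)
C(W) = 4*W**2 (C(W) = (2*W)*(2*W) = 4*W**2)
q(b, y) = -11*b (q(b, y) = (-2 - 9)*b = -11*b)
Y = -5*sqrt(2519) (Y = -5*sqrt(2453 - 11*(-6)) = -5*sqrt(2453 + 66) = -5*sqrt(2519) ≈ -250.95)
C(50) - Y = 4*50**2 - (-5)*sqrt(2519) = 4*2500 + 5*sqrt(2519) = 10000 + 5*sqrt(2519)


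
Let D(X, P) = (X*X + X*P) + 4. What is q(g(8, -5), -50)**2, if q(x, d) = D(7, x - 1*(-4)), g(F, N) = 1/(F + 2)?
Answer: 667489/100 ≈ 6674.9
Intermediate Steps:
g(F, N) = 1/(2 + F)
D(X, P) = 4 + X**2 + P*X (D(X, P) = (X**2 + P*X) + 4 = 4 + X**2 + P*X)
q(x, d) = 81 + 7*x (q(x, d) = 4 + 7**2 + (x - 1*(-4))*7 = 4 + 49 + (x + 4)*7 = 4 + 49 + (4 + x)*7 = 4 + 49 + (28 + 7*x) = 81 + 7*x)
q(g(8, -5), -50)**2 = (81 + 7/(2 + 8))**2 = (81 + 7/10)**2 = (817/10)**2 = 667489/100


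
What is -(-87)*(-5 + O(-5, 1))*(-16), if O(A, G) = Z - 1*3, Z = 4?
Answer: 5568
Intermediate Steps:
O(A, G) = 1 (O(A, G) = 4 - 1*3 = 4 - 3 = 1)
-(-87)*(-5 + O(-5, 1))*(-16) = -(-87)*(-5 + 1)*(-16) = -(-87)*(-4)*(-16) = -29*12*(-16) = -348*(-16) = 5568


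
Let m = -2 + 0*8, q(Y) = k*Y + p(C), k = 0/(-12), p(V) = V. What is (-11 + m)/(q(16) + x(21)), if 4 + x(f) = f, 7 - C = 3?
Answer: -13/21 ≈ -0.61905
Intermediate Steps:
C = 4 (C = 7 - 1*3 = 7 - 3 = 4)
k = 0 (k = 0*(-1/12) = 0)
x(f) = -4 + f
q(Y) = 4 (q(Y) = 0*Y + 4 = 0 + 4 = 4)
m = -2 (m = -2 + 0 = -2)
(-11 + m)/(q(16) + x(21)) = (-11 - 2)/(4 + (-4 + 21)) = -13/(4 + 17) = -13/21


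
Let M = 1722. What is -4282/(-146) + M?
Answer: 127847/73 ≈ 1751.3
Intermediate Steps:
-4282/(-146) + M = -4282/(-146) + 1722 = -4282*(-1/146) + 1722 = 2141/73 + 1722 = 127847/73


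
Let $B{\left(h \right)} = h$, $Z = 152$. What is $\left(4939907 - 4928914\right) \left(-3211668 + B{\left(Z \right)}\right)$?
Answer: $-35304195388$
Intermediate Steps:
$\left(4939907 - 4928914\right) \left(-3211668 + B{\left(Z \right)}\right) = \left(4939907 - 4928914\right) \left(-3211668 + 152\right) = 10993 \left(-3211516\right) = -35304195388$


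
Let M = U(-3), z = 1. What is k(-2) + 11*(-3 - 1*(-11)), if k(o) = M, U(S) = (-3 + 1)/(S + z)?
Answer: 89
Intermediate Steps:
U(S) = -2/(1 + S) (U(S) = (-3 + 1)/(S + 1) = -2/(1 + S))
M = 1 (M = -2/(1 - 3) = -2/(-2) = -2*(-½) = 1)
k(o) = 1
k(-2) + 11*(-3 - 1*(-11)) = 1 + 11*(-3 - 1*(-11)) = 1 + 11*(-3 + 11) = 1 + 11*8 = 1 + 88 = 89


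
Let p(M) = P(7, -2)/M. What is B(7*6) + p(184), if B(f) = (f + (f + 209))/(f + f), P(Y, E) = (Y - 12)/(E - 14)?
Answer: 215753/61824 ≈ 3.4898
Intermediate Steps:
P(Y, E) = (-12 + Y)/(-14 + E)
B(f) = (209 + 2*f)/(2*f) (B(f) = (f + (209 + f))/((2*f)) = (209 + 2*f)*(1/(2*f)) = (209 + 2*f)/(2*f))
p(M) = 5/(16*M) (p(M) = ((-12 + 7)/(-14 - 2))/M = (-5/(-16))/M = (-1/16*(-5))/M = 5/(16*M))
B(7*6) + p(184) = (209/2 + 7*6)/((7*6)) + (5/16)/184 = (209/2 + 42)/42 + (5/16)*(1/184) = (1/42)*(293/2) + 5/2944 = 293/84 + 5/2944 = 215753/61824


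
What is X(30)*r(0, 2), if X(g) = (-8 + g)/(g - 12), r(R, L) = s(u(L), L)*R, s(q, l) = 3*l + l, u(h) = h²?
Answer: 0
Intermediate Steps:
s(q, l) = 4*l
r(R, L) = 4*L*R (r(R, L) = (4*L)*R = 4*L*R)
X(g) = (-8 + g)/(-12 + g)
X(30)*r(0, 2) = ((-8 + 30)/(-12 + 30))*(4*2*0) = (22/18)*0 = ((1/18)*22)*0 = (11/9)*0 = 0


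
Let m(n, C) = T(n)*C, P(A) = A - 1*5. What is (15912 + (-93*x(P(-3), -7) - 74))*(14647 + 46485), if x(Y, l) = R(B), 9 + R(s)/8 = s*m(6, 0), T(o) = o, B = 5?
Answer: 1377548488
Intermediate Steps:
P(A) = -5 + A (P(A) = A - 5 = -5 + A)
m(n, C) = C*n (m(n, C) = n*C = C*n)
R(s) = -72 (R(s) = -72 + 8*(s*(0*6)) = -72 + 8*(s*0) = -72 + 8*0 = -72 + 0 = -72)
x(Y, l) = -72
(15912 + (-93*x(P(-3), -7) - 74))*(14647 + 46485) = (15912 + (-93*(-72) - 74))*(14647 + 46485) = (15912 + (6696 - 74))*61132 = (15912 + 6622)*61132 = 22534*61132 = 1377548488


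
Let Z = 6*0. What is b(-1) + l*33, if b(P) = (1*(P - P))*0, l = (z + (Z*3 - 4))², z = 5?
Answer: 33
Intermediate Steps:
Z = 0
l = 1 (l = (5 + (0*3 - 4))² = (5 + (0 - 4))² = (5 - 4)² = 1² = 1)
b(P) = 0 (b(P) = (1*0)*0 = 0*0 = 0)
b(-1) + l*33 = 0 + 1*33 = 0 + 33 = 33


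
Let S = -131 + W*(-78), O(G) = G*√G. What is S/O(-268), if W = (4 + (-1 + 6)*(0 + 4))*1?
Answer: -2003*I*√67/35912 ≈ -0.45654*I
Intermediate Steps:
O(G) = G^(3/2)
W = 24 (W = (4 + 5*4)*1 = (4 + 20)*1 = 24*1 = 24)
S = -2003 (S = -131 + 24*(-78) = -131 - 1872 = -2003)
S/O(-268) = -2003*I*√67/35912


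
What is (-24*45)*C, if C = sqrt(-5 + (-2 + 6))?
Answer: -1080*I ≈ -1080.0*I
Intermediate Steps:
C = I (C = sqrt(-5 + 4) = sqrt(-1) = I ≈ 1.0*I)
(-24*45)*C = (-24*45)*I = -1080*I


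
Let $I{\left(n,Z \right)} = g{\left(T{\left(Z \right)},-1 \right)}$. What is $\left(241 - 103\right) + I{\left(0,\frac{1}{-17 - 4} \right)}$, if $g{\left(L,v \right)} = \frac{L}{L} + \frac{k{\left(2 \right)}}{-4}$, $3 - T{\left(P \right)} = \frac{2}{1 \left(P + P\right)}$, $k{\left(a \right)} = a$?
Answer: $\frac{277}{2} \approx 138.5$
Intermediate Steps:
$T{\left(P \right)} = 3 - \frac{1}{P}$ ($T{\left(P \right)} = 3 - \frac{2}{1 \left(P + P\right)} = 3 - \frac{2}{1 \cdot 2 P} = 3 - \frac{2}{2 P} = 3 - 2 \frac{1}{2 P} = 3 - \frac{1}{P}$)
$g{\left(L,v \right)} = \frac{1}{2}$ ($g{\left(L,v \right)} = \frac{L}{L} + \frac{2}{-4} = 1 + 2 \left(- \frac{1}{4}\right) = 1 - \frac{1}{2} = \frac{1}{2}$)
$I{\left(n,Z \right)} = \frac{1}{2}$
$\left(241 - 103\right) + I{\left(0,\frac{1}{-17 - 4} \right)} = \left(241 - 103\right) + \frac{1}{2} = 138 + \frac{1}{2} = \frac{277}{2}$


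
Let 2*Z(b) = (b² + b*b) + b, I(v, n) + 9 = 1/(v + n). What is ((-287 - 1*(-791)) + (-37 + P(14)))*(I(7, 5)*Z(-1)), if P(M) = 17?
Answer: -12947/6 ≈ -2157.8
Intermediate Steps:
I(v, n) = -9 + 1/(n + v) (I(v, n) = -9 + 1/(v + n) = -9 + 1/(n + v))
Z(b) = b² + b/2 (Z(b) = ((b² + b*b) + b)/2 = ((b² + b²) + b)/2 = (2*b² + b)/2 = (b + 2*b²)/2 = b² + b/2)
((-287 - 1*(-791)) + (-37 + P(14)))*(I(7, 5)*Z(-1)) = ((-287 - 1*(-791)) + (-37 + 17))*(((1 - 9*5 - 9*7)/(5 + 7))*(-(½ - 1))) = ((-287 + 791) - 20)*(((1 - 45 - 63)/12)*(-1*(-½))) = (504 - 20)*(((1/12)*(-107))*(½)) = 484*(-107/12*½) = 484*(-107/24) = -12947/6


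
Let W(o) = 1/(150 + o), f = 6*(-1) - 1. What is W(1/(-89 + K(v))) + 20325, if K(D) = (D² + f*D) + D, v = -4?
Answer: 149368474/7349 ≈ 20325.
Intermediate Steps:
f = -7 (f = -6 - 1 = -7)
K(D) = D² - 6*D (K(D) = (D² - 7*D) + D = D² - 6*D)
W(1/(-89 + K(v))) + 20325 = 1/(150 + 1/(-89 - 4*(-6 - 4))) + 20325 = 1/(150 + 1/(-89 - 4*(-10))) + 20325 = 1/(150 + 1/(-89 + 40)) + 20325 = 1/(150 + 1/(-49)) + 20325 = 1/(150 - 1/49) + 20325 = 1/(7349/49) + 20325 = 49/7349 + 20325 = 149368474/7349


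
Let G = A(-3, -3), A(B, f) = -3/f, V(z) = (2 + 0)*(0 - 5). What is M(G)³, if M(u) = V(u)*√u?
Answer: -1000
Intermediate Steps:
V(z) = -10 (V(z) = 2*(-5) = -10)
G = 1 (G = -3/(-3) = -3*(-⅓) = 1)
M(u) = -10*√u
M(G)³ = (-10*√1)³ = (-10*1)³ = (-10)³ = -1000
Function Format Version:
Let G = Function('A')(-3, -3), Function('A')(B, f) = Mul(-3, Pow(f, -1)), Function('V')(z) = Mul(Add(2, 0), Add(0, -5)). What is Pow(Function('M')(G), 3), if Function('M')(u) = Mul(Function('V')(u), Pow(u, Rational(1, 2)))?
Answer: -1000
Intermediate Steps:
Function('V')(z) = -10 (Function('V')(z) = Mul(2, -5) = -10)
G = 1 (G = Mul(-3, Pow(-3, -1)) = Mul(-3, Rational(-1, 3)) = 1)
Function('M')(u) = Mul(-10, Pow(u, Rational(1, 2)))
Pow(Function('M')(G), 3) = Pow(Mul(-10, Pow(1, Rational(1, 2))), 3) = Pow(Mul(-10, 1), 3) = Pow(-10, 3) = -1000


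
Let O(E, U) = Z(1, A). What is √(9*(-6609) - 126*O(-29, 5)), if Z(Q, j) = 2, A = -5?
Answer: 3*I*√6637 ≈ 244.4*I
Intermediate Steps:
O(E, U) = 2
√(9*(-6609) - 126*O(-29, 5)) = √(9*(-6609) - 126*2) = √(-59481 - 252) = √(-59733) = 3*I*√6637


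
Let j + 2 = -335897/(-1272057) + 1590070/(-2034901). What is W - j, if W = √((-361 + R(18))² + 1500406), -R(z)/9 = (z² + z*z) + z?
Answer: 224695263983/89258967633 + √41886431 ≈ 6474.5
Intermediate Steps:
R(z) = -18*z² - 9*z (R(z) = -9*((z² + z*z) + z) = -9*((z² + z²) + z) = -9*(2*z² + z) = -9*(z + 2*z²) = -18*z² - 9*z)
j = -224695263983/89258967633 (j = -2 + (-335897/(-1272057) + 1590070/(-2034901)) = -2 + (-335897*(-1/1272057) + 1590070*(-1/2034901)) = -2 + (335897/1272057 - 54830/70169) = -2 - 46177328717/89258967633 = -224695263983/89258967633 ≈ -2.5173)
W = √41886431 (W = √((-361 - 9*18*(1 + 2*18))² + 1500406) = √((-361 - 9*18*(1 + 36))² + 1500406) = √((-361 - 9*18*37)² + 1500406) = √((-361 - 5994)² + 1500406) = √((-6355)² + 1500406) = √(40386025 + 1500406) = √41886431 ≈ 6472.0)
W - j = √41886431 - 1*(-224695263983/89258967633) = √41886431 + 224695263983/89258967633 = 224695263983/89258967633 + √41886431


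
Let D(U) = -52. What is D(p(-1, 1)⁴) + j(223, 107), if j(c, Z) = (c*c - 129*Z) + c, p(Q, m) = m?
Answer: 36097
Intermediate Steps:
j(c, Z) = c + c² - 129*Z (j(c, Z) = (c² - 129*Z) + c = c + c² - 129*Z)
D(p(-1, 1)⁴) + j(223, 107) = -52 + (223 + 223² - 129*107) = -52 + (223 + 49729 - 13803) = -52 + 36149 = 36097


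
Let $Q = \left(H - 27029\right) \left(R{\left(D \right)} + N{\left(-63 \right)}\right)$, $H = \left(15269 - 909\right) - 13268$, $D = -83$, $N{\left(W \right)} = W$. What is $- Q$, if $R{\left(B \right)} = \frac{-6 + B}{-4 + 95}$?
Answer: $- \frac{151005214}{91} \approx -1.6594 \cdot 10^{6}$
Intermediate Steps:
$H = 1092$ ($H = 14360 - 13268 = 1092$)
$R{\left(B \right)} = - \frac{6}{91} + \frac{B}{91}$ ($R{\left(B \right)} = \frac{-6 + B}{91} = \left(-6 + B\right) \frac{1}{91} = - \frac{6}{91} + \frac{B}{91}$)
$Q = \frac{151005214}{91}$ ($Q = \left(1092 - 27029\right) \left(\left(- \frac{6}{91} + \frac{1}{91} \left(-83\right)\right) - 63\right) = - 25937 \left(\left(- \frac{6}{91} - \frac{83}{91}\right) - 63\right) = - 25937 \left(- \frac{89}{91} - 63\right) = \left(-25937\right) \left(- \frac{5822}{91}\right) = \frac{151005214}{91} \approx 1.6594 \cdot 10^{6}$)
$- Q = \left(-1\right) \frac{151005214}{91} = - \frac{151005214}{91}$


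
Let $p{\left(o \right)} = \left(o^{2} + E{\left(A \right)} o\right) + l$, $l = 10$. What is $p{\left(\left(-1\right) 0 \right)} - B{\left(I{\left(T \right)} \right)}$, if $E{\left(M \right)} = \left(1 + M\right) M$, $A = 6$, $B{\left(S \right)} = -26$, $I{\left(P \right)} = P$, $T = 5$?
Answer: $36$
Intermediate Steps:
$E{\left(M \right)} = M \left(1 + M\right)$
$p{\left(o \right)} = 10 + o^{2} + 42 o$ ($p{\left(o \right)} = \left(o^{2} + 6 \left(1 + 6\right) o\right) + 10 = \left(o^{2} + 6 \cdot 7 o\right) + 10 = \left(o^{2} + 42 o\right) + 10 = 10 + o^{2} + 42 o$)
$p{\left(\left(-1\right) 0 \right)} - B{\left(I{\left(T \right)} \right)} = \left(10 + \left(\left(-1\right) 0\right)^{2} + 42 \left(\left(-1\right) 0\right)\right) - -26 = \left(10 + 0^{2} + 42 \cdot 0\right) + 26 = \left(10 + 0 + 0\right) + 26 = 10 + 26 = 36$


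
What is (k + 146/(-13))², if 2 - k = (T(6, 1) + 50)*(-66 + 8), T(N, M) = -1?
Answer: 1356154276/169 ≈ 8.0246e+6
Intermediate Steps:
k = 2844 (k = 2 - (-1 + 50)*(-66 + 8) = 2 - 49*(-58) = 2 - 1*(-2842) = 2 + 2842 = 2844)
(k + 146/(-13))² = (2844 + 146/(-13))² = (2844 + 146*(-1/13))² = (2844 - 146/13)² = (36826/13)² = 1356154276/169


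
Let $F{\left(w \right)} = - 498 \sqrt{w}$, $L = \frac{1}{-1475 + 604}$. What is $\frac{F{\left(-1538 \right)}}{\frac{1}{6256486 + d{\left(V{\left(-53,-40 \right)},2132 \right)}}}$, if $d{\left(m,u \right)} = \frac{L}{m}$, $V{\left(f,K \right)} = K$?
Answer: $- \frac{54276017088009 i \sqrt{1538}}{17420} \approx - 1.2219 \cdot 10^{11} i$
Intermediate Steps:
$L = - \frac{1}{871}$ ($L = \frac{1}{-871} = - \frac{1}{871} \approx -0.0011481$)
$d{\left(m,u \right)} = - \frac{1}{871 m}$
$\frac{F{\left(-1538 \right)}}{\frac{1}{6256486 + d{\left(V{\left(-53,-40 \right)},2132 \right)}}} = \frac{\left(-498\right) \sqrt{-1538}}{\frac{1}{6256486 - \frac{1}{871 \left(-40\right)}}} = \frac{\left(-498\right) i \sqrt{1538}}{\frac{1}{6256486 - - \frac{1}{34840}}} = \frac{\left(-498\right) i \sqrt{1538}}{\frac{1}{6256486 + \frac{1}{34840}}} = \frac{\left(-498\right) i \sqrt{1538}}{\frac{1}{\frac{217975972241}{34840}}} = \frac{\left(-498\right) i \sqrt{1538}}{\frac{34840}{217975972241}} = - 498 i \sqrt{1538} \cdot \frac{217975972241}{34840} = - \frac{54276017088009 i \sqrt{1538}}{17420}$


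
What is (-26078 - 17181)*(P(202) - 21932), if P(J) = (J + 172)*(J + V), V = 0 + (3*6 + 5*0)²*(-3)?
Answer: 13406483208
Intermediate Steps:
V = -972 (V = 0 + (18 + 0)²*(-3) = 0 + 18²*(-3) = 0 + 324*(-3) = 0 - 972 = -972)
P(J) = (-972 + J)*(172 + J) (P(J) = (J + 172)*(J - 972) = (172 + J)*(-972 + J) = (-972 + J)*(172 + J))
(-26078 - 17181)*(P(202) - 21932) = (-26078 - 17181)*((-167184 + 202² - 800*202) - 21932) = -43259*((-167184 + 40804 - 161600) - 21932) = -43259*(-287980 - 21932) = -43259*(-309912) = 13406483208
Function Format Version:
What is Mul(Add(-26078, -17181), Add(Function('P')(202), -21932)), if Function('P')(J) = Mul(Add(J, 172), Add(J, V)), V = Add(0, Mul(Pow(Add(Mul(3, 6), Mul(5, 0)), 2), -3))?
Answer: 13406483208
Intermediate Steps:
V = -972 (V = Add(0, Mul(Pow(Add(18, 0), 2), -3)) = Add(0, Mul(Pow(18, 2), -3)) = Add(0, Mul(324, -3)) = Add(0, -972) = -972)
Function('P')(J) = Mul(Add(-972, J), Add(172, J)) (Function('P')(J) = Mul(Add(J, 172), Add(J, -972)) = Mul(Add(172, J), Add(-972, J)) = Mul(Add(-972, J), Add(172, J)))
Mul(Add(-26078, -17181), Add(Function('P')(202), -21932)) = Mul(Add(-26078, -17181), Add(Add(-167184, Pow(202, 2), Mul(-800, 202)), -21932)) = Mul(-43259, Add(Add(-167184, 40804, -161600), -21932)) = Mul(-43259, Add(-287980, -21932)) = Mul(-43259, -309912) = 13406483208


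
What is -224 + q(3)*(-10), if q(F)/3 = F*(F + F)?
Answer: -764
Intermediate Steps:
q(F) = 6*F**2 (q(F) = 3*(F*(F + F)) = 3*(F*(2*F)) = 3*(2*F**2) = 6*F**2)
-224 + q(3)*(-10) = -224 + (6*3**2)*(-10) = -224 + (6*9)*(-10) = -224 + 54*(-10) = -224 - 540 = -764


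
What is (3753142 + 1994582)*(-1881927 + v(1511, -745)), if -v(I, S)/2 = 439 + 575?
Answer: -10828453368420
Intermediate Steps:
v(I, S) = -2028 (v(I, S) = -2*(439 + 575) = -2*1014 = -2028)
(3753142 + 1994582)*(-1881927 + v(1511, -745)) = (3753142 + 1994582)*(-1881927 - 2028) = 5747724*(-1883955) = -10828453368420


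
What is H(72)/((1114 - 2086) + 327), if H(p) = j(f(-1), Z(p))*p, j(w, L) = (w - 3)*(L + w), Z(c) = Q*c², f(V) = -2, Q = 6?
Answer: 746448/43 ≈ 17359.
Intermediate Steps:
Z(c) = 6*c²
j(w, L) = (-3 + w)*(L + w)
H(p) = p*(10 - 30*p²) (H(p) = ((-2)² - 18*p² - 3*(-2) + (6*p²)*(-2))*p = (4 - 18*p² + 6 - 12*p²)*p = (10 - 30*p²)*p = p*(10 - 30*p²))
H(72)/((1114 - 2086) + 327) = (-30*72³ + 10*72)/((1114 - 2086) + 327) = (-30*373248 + 720)/(-972 + 327) = (-11197440 + 720)/(-645) = -11196720*(-1/645) = 746448/43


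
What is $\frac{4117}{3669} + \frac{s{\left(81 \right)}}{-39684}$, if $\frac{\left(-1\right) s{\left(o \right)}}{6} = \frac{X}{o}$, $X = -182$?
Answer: $\frac{367491520}{327601341} \approx 1.1218$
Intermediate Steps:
$s{\left(o \right)} = \frac{1092}{o}$ ($s{\left(o \right)} = - 6 \left(- \frac{182}{o}\right) = \frac{1092}{o}$)
$\frac{4117}{3669} + \frac{s{\left(81 \right)}}{-39684} = \frac{4117}{3669} + \frac{1092 \cdot \frac{1}{81}}{-39684} = 4117 \cdot \frac{1}{3669} + 1092 \cdot \frac{1}{81} \left(- \frac{1}{39684}\right) = \frac{4117}{3669} + \frac{364}{27} \left(- \frac{1}{39684}\right) = \frac{4117}{3669} - \frac{91}{267867} = \frac{367491520}{327601341}$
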